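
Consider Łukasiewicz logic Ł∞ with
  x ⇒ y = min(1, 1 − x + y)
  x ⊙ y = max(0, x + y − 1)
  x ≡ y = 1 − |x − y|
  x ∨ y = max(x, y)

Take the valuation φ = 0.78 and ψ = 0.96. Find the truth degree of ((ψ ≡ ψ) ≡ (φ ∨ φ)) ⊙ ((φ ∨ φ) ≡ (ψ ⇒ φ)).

ψ ≡ ψ = 1 − |0.96 − 0.96| = 1 − 0.00 = 1.00
φ ∨ φ = max(0.78, 0.78) = 0.78
(ψ ≡ ψ) ≡ (φ ∨ φ) = 1 − |1.00 − 0.78| = 1 − 0.22 = 0.78
ψ ⇒ φ = min(1, 1 − 0.96 + 0.78) = min(1, 0.82) = 0.82
(φ ∨ φ) ≡ (ψ ⇒ φ) = 1 − |0.78 − 0.82| = 1 − 0.04 = 0.96
((ψ ≡ ψ) ≡ (φ ∨ φ)) ⊙ ((φ ∨ φ) ≡ (ψ ⇒ φ)) = max(0, 0.78 + 0.96 − 1) = max(0, 0.74) = 0.74

0.74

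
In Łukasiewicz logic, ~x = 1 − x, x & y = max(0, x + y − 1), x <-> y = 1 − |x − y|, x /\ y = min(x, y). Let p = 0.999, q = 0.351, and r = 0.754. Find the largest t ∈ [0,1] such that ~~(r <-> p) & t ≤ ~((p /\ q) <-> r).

0.648

r <-> p = 1 − |0.754 − 0.999| = 1 − 0.245 = 0.755
~(r <-> p) = 1 − 0.755 = 0.245
~~(r <-> p) = 1 − 0.245 = 0.755
So the left factor is ~~(r <-> p) = 0.755.
p /\ q = min(0.999, 0.351) = 0.351
(p /\ q) <-> r = 1 − |0.351 − 0.754| = 1 − 0.403 = 0.597
~((p /\ q) <-> r) = 1 − 0.597 = 0.403
So the right-hand bound is ~((p /\ q) <-> r) = 0.403.
The residuum of the Łukasiewicz t-norm gives the supremum: min(1, 1 − 0.755 + 0.403).
1 − 0.755 + 0.403 = 0.648, so t = min(1, 0.648) = 0.648.
Check: 0.755 & 0.648 = max(0, 0.403) = 0.403 ≤ 0.403.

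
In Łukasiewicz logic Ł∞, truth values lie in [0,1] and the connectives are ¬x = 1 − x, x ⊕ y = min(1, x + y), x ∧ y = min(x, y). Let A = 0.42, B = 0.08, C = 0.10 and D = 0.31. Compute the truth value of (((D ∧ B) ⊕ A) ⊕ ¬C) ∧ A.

0.42

D ∧ B = min(0.31, 0.08) = 0.08
(D ∧ B) ⊕ A = min(1, 0.08 + 0.42) = min(1, 0.50) = 0.50
¬C = 1 − 0.10 = 0.90
((D ∧ B) ⊕ A) ⊕ ¬C = min(1, 0.50 + 0.90) = min(1, 1.40) = 1.00
(((D ∧ B) ⊕ A) ⊕ ¬C) ∧ A = min(1.00, 0.42) = 0.42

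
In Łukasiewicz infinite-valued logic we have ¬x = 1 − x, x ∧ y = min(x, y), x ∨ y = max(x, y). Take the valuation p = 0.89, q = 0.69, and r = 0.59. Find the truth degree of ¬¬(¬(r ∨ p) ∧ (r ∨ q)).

0.11

r ∨ p = max(0.59, 0.89) = 0.89
¬(r ∨ p) = 1 − 0.89 = 0.11
r ∨ q = max(0.59, 0.69) = 0.69
¬(r ∨ p) ∧ (r ∨ q) = min(0.11, 0.69) = 0.11
¬(¬(r ∨ p) ∧ (r ∨ q)) = 1 − 0.11 = 0.89
¬¬(¬(r ∨ p) ∧ (r ∨ q)) = 1 − 0.89 = 0.11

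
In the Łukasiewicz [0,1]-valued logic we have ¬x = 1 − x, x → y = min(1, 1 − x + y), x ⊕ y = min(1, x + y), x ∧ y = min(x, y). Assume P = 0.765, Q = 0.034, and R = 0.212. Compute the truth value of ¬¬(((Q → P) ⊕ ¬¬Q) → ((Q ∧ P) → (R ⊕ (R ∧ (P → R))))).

1.000

Q → P = min(1, 1 − 0.034 + 0.765) = min(1, 1.731) = 1.000
¬Q = 1 − 0.034 = 0.966
¬¬Q = 1 − 0.966 = 0.034
(Q → P) ⊕ ¬¬Q = min(1, 1.000 + 0.034) = min(1, 1.034) = 1.000
Q ∧ P = min(0.034, 0.765) = 0.034
P → R = min(1, 1 − 0.765 + 0.212) = min(1, 0.447) = 0.447
R ∧ (P → R) = min(0.212, 0.447) = 0.212
R ⊕ (R ∧ (P → R)) = min(1, 0.212 + 0.212) = min(1, 0.424) = 0.424
(Q ∧ P) → (R ⊕ (R ∧ (P → R))) = min(1, 1 − 0.034 + 0.424) = min(1, 1.390) = 1.000
((Q → P) ⊕ ¬¬Q) → ((Q ∧ P) → (R ⊕ (R ∧ (P → R)))) = min(1, 1 − 1.000 + 1.000) = min(1, 1.000) = 1.000
¬(((Q → P) ⊕ ¬¬Q) → ((Q ∧ P) → (R ⊕ (R ∧ (P → R))))) = 1 − 1.000 = 0.000
¬¬(((Q → P) ⊕ ¬¬Q) → ((Q ∧ P) → (R ⊕ (R ∧ (P → R))))) = 1 − 0.000 = 1.000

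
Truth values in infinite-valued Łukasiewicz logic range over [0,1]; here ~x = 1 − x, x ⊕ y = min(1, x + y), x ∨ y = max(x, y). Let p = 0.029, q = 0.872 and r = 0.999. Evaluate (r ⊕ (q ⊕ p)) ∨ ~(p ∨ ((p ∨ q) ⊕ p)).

q ⊕ p = min(1, 0.872 + 0.029) = min(1, 0.901) = 0.901
r ⊕ (q ⊕ p) = min(1, 0.999 + 0.901) = min(1, 1.900) = 1.000
p ∨ q = max(0.029, 0.872) = 0.872
(p ∨ q) ⊕ p = min(1, 0.872 + 0.029) = min(1, 0.901) = 0.901
p ∨ ((p ∨ q) ⊕ p) = max(0.029, 0.901) = 0.901
~(p ∨ ((p ∨ q) ⊕ p)) = 1 − 0.901 = 0.099
(r ⊕ (q ⊕ p)) ∨ ~(p ∨ ((p ∨ q) ⊕ p)) = max(1.000, 0.099) = 1.000

1.000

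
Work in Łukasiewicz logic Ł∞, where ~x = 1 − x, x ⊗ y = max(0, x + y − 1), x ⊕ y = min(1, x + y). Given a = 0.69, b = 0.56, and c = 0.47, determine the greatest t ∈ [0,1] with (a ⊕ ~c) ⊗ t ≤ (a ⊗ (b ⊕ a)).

~c = 1 − 0.47 = 0.53
a ⊕ ~c = min(1, 0.69 + 0.53) = min(1, 1.22) = 1.00
So the left factor is a ⊕ ~c = 1.00.
b ⊕ a = min(1, 0.56 + 0.69) = min(1, 1.25) = 1.00
a ⊗ (b ⊕ a) = max(0, 0.69 + 1.00 − 1) = max(0, 0.69) = 0.69
So the right-hand bound is a ⊗ (b ⊕ a) = 0.69.
The residuum of the Łukasiewicz t-norm gives the supremum: min(1, 1 − 1.00 + 0.69).
1 − 1.00 + 0.69 = 0.69, so t = min(1, 0.69) = 0.69.
Check: 1.00 ⊗ 0.69 = max(0, 0.69) = 0.69 ≤ 0.69.

0.69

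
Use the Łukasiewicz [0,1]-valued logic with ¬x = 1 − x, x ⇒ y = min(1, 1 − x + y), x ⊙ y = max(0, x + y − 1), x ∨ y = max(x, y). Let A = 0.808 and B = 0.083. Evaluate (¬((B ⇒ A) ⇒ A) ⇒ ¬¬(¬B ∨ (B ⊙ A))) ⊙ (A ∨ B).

B ⇒ A = min(1, 1 − 0.083 + 0.808) = min(1, 1.725) = 1.000
(B ⇒ A) ⇒ A = min(1, 1 − 1.000 + 0.808) = min(1, 0.808) = 0.808
¬((B ⇒ A) ⇒ A) = 1 − 0.808 = 0.192
¬B = 1 − 0.083 = 0.917
B ⊙ A = max(0, 0.083 + 0.808 − 1) = max(0, -0.109) = 0.000
¬B ∨ (B ⊙ A) = max(0.917, 0.000) = 0.917
¬(¬B ∨ (B ⊙ A)) = 1 − 0.917 = 0.083
¬¬(¬B ∨ (B ⊙ A)) = 1 − 0.083 = 0.917
¬((B ⇒ A) ⇒ A) ⇒ ¬¬(¬B ∨ (B ⊙ A)) = min(1, 1 − 0.192 + 0.917) = min(1, 1.725) = 1.000
A ∨ B = max(0.808, 0.083) = 0.808
(¬((B ⇒ A) ⇒ A) ⇒ ¬¬(¬B ∨ (B ⊙ A))) ⊙ (A ∨ B) = max(0, 1.000 + 0.808 − 1) = max(0, 0.808) = 0.808

0.808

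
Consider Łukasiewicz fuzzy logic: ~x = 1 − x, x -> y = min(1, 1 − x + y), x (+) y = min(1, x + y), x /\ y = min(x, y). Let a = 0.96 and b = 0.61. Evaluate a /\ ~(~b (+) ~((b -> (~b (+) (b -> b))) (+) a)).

0.61

~b = 1 − 0.61 = 0.39
b -> b = min(1, 1 − 0.61 + 0.61) = min(1, 1.00) = 1.00
~b (+) (b -> b) = min(1, 0.39 + 1.00) = min(1, 1.39) = 1.00
b -> (~b (+) (b -> b)) = min(1, 1 − 0.61 + 1.00) = min(1, 1.39) = 1.00
(b -> (~b (+) (b -> b))) (+) a = min(1, 1.00 + 0.96) = min(1, 1.96) = 1.00
~((b -> (~b (+) (b -> b))) (+) a) = 1 − 1.00 = 0.00
~b (+) ~((b -> (~b (+) (b -> b))) (+) a) = min(1, 0.39 + 0.00) = min(1, 0.39) = 0.39
~(~b (+) ~((b -> (~b (+) (b -> b))) (+) a)) = 1 − 0.39 = 0.61
a /\ ~(~b (+) ~((b -> (~b (+) (b -> b))) (+) a)) = min(0.96, 0.61) = 0.61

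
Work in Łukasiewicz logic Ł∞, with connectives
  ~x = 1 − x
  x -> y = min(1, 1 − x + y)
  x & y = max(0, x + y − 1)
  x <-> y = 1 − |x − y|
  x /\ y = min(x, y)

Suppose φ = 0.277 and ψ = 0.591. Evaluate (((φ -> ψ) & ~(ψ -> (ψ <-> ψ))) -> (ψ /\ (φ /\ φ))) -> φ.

φ -> ψ = min(1, 1 − 0.277 + 0.591) = min(1, 1.314) = 1.000
ψ <-> ψ = 1 − |0.591 − 0.591| = 1 − 0.000 = 1.000
ψ -> (ψ <-> ψ) = min(1, 1 − 0.591 + 1.000) = min(1, 1.409) = 1.000
~(ψ -> (ψ <-> ψ)) = 1 − 1.000 = 0.000
(φ -> ψ) & ~(ψ -> (ψ <-> ψ)) = max(0, 1.000 + 0.000 − 1) = max(0, 0.000) = 0.000
φ /\ φ = min(0.277, 0.277) = 0.277
ψ /\ (φ /\ φ) = min(0.591, 0.277) = 0.277
((φ -> ψ) & ~(ψ -> (ψ <-> ψ))) -> (ψ /\ (φ /\ φ)) = min(1, 1 − 0.000 + 0.277) = min(1, 1.277) = 1.000
(((φ -> ψ) & ~(ψ -> (ψ <-> ψ))) -> (ψ /\ (φ /\ φ))) -> φ = min(1, 1 − 1.000 + 0.277) = min(1, 0.277) = 0.277

0.277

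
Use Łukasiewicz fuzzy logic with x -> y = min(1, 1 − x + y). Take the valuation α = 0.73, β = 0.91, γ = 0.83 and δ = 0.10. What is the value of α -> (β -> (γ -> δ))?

0.63

γ -> δ = min(1, 1 − 0.83 + 0.10) = min(1, 0.27) = 0.27
β -> (γ -> δ) = min(1, 1 − 0.91 + 0.27) = min(1, 0.36) = 0.36
α -> (β -> (γ -> δ)) = min(1, 1 − 0.73 + 0.36) = min(1, 0.63) = 0.63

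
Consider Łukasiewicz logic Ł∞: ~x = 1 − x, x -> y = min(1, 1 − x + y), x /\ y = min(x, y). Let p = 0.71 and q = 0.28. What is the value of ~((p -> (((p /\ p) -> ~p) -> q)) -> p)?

p /\ p = min(0.71, 0.71) = 0.71
~p = 1 − 0.71 = 0.29
(p /\ p) -> ~p = min(1, 1 − 0.71 + 0.29) = min(1, 0.58) = 0.58
((p /\ p) -> ~p) -> q = min(1, 1 − 0.58 + 0.28) = min(1, 0.70) = 0.70
p -> (((p /\ p) -> ~p) -> q) = min(1, 1 − 0.71 + 0.70) = min(1, 0.99) = 0.99
(p -> (((p /\ p) -> ~p) -> q)) -> p = min(1, 1 − 0.99 + 0.71) = min(1, 0.72) = 0.72
~((p -> (((p /\ p) -> ~p) -> q)) -> p) = 1 − 0.72 = 0.28

0.28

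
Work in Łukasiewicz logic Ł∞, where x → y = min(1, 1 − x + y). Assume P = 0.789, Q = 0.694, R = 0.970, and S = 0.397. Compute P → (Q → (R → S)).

R → S = min(1, 1 − 0.970 + 0.397) = min(1, 0.427) = 0.427
Q → (R → S) = min(1, 1 − 0.694 + 0.427) = min(1, 0.733) = 0.733
P → (Q → (R → S)) = min(1, 1 − 0.789 + 0.733) = min(1, 0.944) = 0.944

0.944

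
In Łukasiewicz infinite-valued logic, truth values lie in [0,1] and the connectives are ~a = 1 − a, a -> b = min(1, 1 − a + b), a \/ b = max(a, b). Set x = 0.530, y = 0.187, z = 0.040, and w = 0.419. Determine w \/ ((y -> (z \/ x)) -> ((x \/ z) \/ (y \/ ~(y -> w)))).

0.530

z \/ x = max(0.040, 0.530) = 0.530
y -> (z \/ x) = min(1, 1 − 0.187 + 0.530) = min(1, 1.343) = 1.000
x \/ z = max(0.530, 0.040) = 0.530
y -> w = min(1, 1 − 0.187 + 0.419) = min(1, 1.232) = 1.000
~(y -> w) = 1 − 1.000 = 0.000
y \/ ~(y -> w) = max(0.187, 0.000) = 0.187
(x \/ z) \/ (y \/ ~(y -> w)) = max(0.530, 0.187) = 0.530
(y -> (z \/ x)) -> ((x \/ z) \/ (y \/ ~(y -> w))) = min(1, 1 − 1.000 + 0.530) = min(1, 0.530) = 0.530
w \/ ((y -> (z \/ x)) -> ((x \/ z) \/ (y \/ ~(y -> w)))) = max(0.419, 0.530) = 0.530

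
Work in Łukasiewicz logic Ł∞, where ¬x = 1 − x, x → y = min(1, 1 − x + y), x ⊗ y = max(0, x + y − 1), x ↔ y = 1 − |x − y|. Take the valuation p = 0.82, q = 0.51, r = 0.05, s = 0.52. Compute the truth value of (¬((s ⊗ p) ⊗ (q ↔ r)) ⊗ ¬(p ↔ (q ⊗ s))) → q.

s ⊗ p = max(0, 0.52 + 0.82 − 1) = max(0, 0.34) = 0.34
q ↔ r = 1 − |0.51 − 0.05| = 1 − 0.46 = 0.54
(s ⊗ p) ⊗ (q ↔ r) = max(0, 0.34 + 0.54 − 1) = max(0, -0.12) = 0.00
¬((s ⊗ p) ⊗ (q ↔ r)) = 1 − 0.00 = 1.00
q ⊗ s = max(0, 0.51 + 0.52 − 1) = max(0, 0.03) = 0.03
p ↔ (q ⊗ s) = 1 − |0.82 − 0.03| = 1 − 0.79 = 0.21
¬(p ↔ (q ⊗ s)) = 1 − 0.21 = 0.79
¬((s ⊗ p) ⊗ (q ↔ r)) ⊗ ¬(p ↔ (q ⊗ s)) = max(0, 1.00 + 0.79 − 1) = max(0, 0.79) = 0.79
(¬((s ⊗ p) ⊗ (q ↔ r)) ⊗ ¬(p ↔ (q ⊗ s))) → q = min(1, 1 − 0.79 + 0.51) = min(1, 0.72) = 0.72

0.72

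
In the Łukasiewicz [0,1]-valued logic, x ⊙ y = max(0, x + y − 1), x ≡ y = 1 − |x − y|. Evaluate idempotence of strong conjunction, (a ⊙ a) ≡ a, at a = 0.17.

0.83

a ⊙ a = max(0, 0.17 + 0.17 − 1) = max(0, -0.66) = 0.00
(a ⊙ a) ≡ a = 1 − |0.00 − 0.17| = 1 − 0.17 = 0.83
(The value 0.83 < 1 shows this instance is not satisfied; fails in Ł∞ since a ⊗ a = max(0, 2a−1) ≠ a in general.)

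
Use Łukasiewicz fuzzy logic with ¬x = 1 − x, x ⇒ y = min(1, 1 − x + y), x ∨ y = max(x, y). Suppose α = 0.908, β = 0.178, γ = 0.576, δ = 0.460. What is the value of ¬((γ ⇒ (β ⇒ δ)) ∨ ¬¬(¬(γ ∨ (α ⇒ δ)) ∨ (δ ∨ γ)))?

0.000

β ⇒ δ = min(1, 1 − 0.178 + 0.460) = min(1, 1.282) = 1.000
γ ⇒ (β ⇒ δ) = min(1, 1 − 0.576 + 1.000) = min(1, 1.424) = 1.000
α ⇒ δ = min(1, 1 − 0.908 + 0.460) = min(1, 0.552) = 0.552
γ ∨ (α ⇒ δ) = max(0.576, 0.552) = 0.576
¬(γ ∨ (α ⇒ δ)) = 1 − 0.576 = 0.424
δ ∨ γ = max(0.460, 0.576) = 0.576
¬(γ ∨ (α ⇒ δ)) ∨ (δ ∨ γ) = max(0.424, 0.576) = 0.576
¬(¬(γ ∨ (α ⇒ δ)) ∨ (δ ∨ γ)) = 1 − 0.576 = 0.424
¬¬(¬(γ ∨ (α ⇒ δ)) ∨ (δ ∨ γ)) = 1 − 0.424 = 0.576
(γ ⇒ (β ⇒ δ)) ∨ ¬¬(¬(γ ∨ (α ⇒ δ)) ∨ (δ ∨ γ)) = max(1.000, 0.576) = 1.000
¬((γ ⇒ (β ⇒ δ)) ∨ ¬¬(¬(γ ∨ (α ⇒ δ)) ∨ (δ ∨ γ))) = 1 − 1.000 = 0.000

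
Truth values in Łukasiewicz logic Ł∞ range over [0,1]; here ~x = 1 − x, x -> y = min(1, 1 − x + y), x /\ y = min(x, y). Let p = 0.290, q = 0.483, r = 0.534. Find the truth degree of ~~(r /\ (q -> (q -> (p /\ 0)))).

0.534

p /\ 0 = min(0.290, 0.000) = 0.000
q -> (p /\ 0) = min(1, 1 − 0.483 + 0.000) = min(1, 0.517) = 0.517
q -> (q -> (p /\ 0)) = min(1, 1 − 0.483 + 0.517) = min(1, 1.034) = 1.000
r /\ (q -> (q -> (p /\ 0))) = min(0.534, 1.000) = 0.534
~(r /\ (q -> (q -> (p /\ 0)))) = 1 − 0.534 = 0.466
~~(r /\ (q -> (q -> (p /\ 0)))) = 1 − 0.466 = 0.534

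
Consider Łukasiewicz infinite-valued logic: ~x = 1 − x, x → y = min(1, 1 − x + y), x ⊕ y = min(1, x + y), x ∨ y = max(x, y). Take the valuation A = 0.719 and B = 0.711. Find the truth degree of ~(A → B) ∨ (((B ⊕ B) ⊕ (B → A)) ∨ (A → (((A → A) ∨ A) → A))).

1.000

A → B = min(1, 1 − 0.719 + 0.711) = min(1, 0.992) = 0.992
~(A → B) = 1 − 0.992 = 0.008
B ⊕ B = min(1, 0.711 + 0.711) = min(1, 1.422) = 1.000
B → A = min(1, 1 − 0.711 + 0.719) = min(1, 1.008) = 1.000
(B ⊕ B) ⊕ (B → A) = min(1, 1.000 + 1.000) = min(1, 2.000) = 1.000
A → A = min(1, 1 − 0.719 + 0.719) = min(1, 1.000) = 1.000
(A → A) ∨ A = max(1.000, 0.719) = 1.000
((A → A) ∨ A) → A = min(1, 1 − 1.000 + 0.719) = min(1, 0.719) = 0.719
A → (((A → A) ∨ A) → A) = min(1, 1 − 0.719 + 0.719) = min(1, 1.000) = 1.000
((B ⊕ B) ⊕ (B → A)) ∨ (A → (((A → A) ∨ A) → A)) = max(1.000, 1.000) = 1.000
~(A → B) ∨ (((B ⊕ B) ⊕ (B → A)) ∨ (A → (((A → A) ∨ A) → A))) = max(0.008, 1.000) = 1.000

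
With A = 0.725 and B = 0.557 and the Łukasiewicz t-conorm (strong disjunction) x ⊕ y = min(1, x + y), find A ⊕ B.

A ⊕ B = min(1, 0.725 + 0.557) = min(1, 1.282) = 1.000
For comparison, the Gödel t-conorm max(x, y) would give 0.725.

1.000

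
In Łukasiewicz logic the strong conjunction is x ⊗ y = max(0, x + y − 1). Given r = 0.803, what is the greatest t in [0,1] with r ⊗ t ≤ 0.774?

0.971

The residuum of the Łukasiewicz t-norm gives the supremum: min(1, 1 − 0.803 + 0.774).
1 − 0.803 + 0.774 = 0.971, so t = min(1, 0.971) = 0.971.
Check: 0.803 ⊗ 0.971 = max(0, 0.774) = 0.774 ≤ 0.774.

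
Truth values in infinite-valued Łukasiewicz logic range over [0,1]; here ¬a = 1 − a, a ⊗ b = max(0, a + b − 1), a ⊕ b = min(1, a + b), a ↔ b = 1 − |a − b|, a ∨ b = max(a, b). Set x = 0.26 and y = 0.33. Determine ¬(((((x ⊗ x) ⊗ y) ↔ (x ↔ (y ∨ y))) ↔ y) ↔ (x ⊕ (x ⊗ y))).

0.48

x ⊗ x = max(0, 0.26 + 0.26 − 1) = max(0, -0.48) = 0.00
(x ⊗ x) ⊗ y = max(0, 0.00 + 0.33 − 1) = max(0, -0.67) = 0.00
y ∨ y = max(0.33, 0.33) = 0.33
x ↔ (y ∨ y) = 1 − |0.26 − 0.33| = 1 − 0.07 = 0.93
((x ⊗ x) ⊗ y) ↔ (x ↔ (y ∨ y)) = 1 − |0.00 − 0.93| = 1 − 0.93 = 0.07
(((x ⊗ x) ⊗ y) ↔ (x ↔ (y ∨ y))) ↔ y = 1 − |0.07 − 0.33| = 1 − 0.26 = 0.74
x ⊗ y = max(0, 0.26 + 0.33 − 1) = max(0, -0.41) = 0.00
x ⊕ (x ⊗ y) = min(1, 0.26 + 0.00) = min(1, 0.26) = 0.26
((((x ⊗ x) ⊗ y) ↔ (x ↔ (y ∨ y))) ↔ y) ↔ (x ⊕ (x ⊗ y)) = 1 − |0.74 − 0.26| = 1 − 0.48 = 0.52
¬(((((x ⊗ x) ⊗ y) ↔ (x ↔ (y ∨ y))) ↔ y) ↔ (x ⊕ (x ⊗ y))) = 1 − 0.52 = 0.48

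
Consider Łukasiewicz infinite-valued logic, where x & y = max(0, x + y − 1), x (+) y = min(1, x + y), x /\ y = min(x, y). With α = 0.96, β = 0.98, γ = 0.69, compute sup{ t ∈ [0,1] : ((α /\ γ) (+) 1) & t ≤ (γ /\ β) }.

0.69

α /\ γ = min(0.96, 0.69) = 0.69
(α /\ γ) (+) 1 = min(1, 0.69 + 1.00) = min(1, 1.69) = 1.00
So the left factor is (α /\ γ) (+) 1 = 1.00.
γ /\ β = min(0.69, 0.98) = 0.69
So the right-hand bound is γ /\ β = 0.69.
The residuum of the Łukasiewicz t-norm gives the supremum: min(1, 1 − 1.00 + 0.69).
1 − 1.00 + 0.69 = 0.69, so t = min(1, 0.69) = 0.69.
Check: 1.00 & 0.69 = max(0, 0.69) = 0.69 ≤ 0.69.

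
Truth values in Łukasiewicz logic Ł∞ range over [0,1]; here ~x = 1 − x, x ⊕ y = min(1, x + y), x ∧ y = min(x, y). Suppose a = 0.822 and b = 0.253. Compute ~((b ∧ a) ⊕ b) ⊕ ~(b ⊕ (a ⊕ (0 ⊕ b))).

b ∧ a = min(0.253, 0.822) = 0.253
(b ∧ a) ⊕ b = min(1, 0.253 + 0.253) = min(1, 0.506) = 0.506
~((b ∧ a) ⊕ b) = 1 − 0.506 = 0.494
0 ⊕ b = min(1, 0.000 + 0.253) = min(1, 0.253) = 0.253
a ⊕ (0 ⊕ b) = min(1, 0.822 + 0.253) = min(1, 1.075) = 1.000
b ⊕ (a ⊕ (0 ⊕ b)) = min(1, 0.253 + 1.000) = min(1, 1.253) = 1.000
~(b ⊕ (a ⊕ (0 ⊕ b))) = 1 − 1.000 = 0.000
~((b ∧ a) ⊕ b) ⊕ ~(b ⊕ (a ⊕ (0 ⊕ b))) = min(1, 0.494 + 0.000) = min(1, 0.494) = 0.494

0.494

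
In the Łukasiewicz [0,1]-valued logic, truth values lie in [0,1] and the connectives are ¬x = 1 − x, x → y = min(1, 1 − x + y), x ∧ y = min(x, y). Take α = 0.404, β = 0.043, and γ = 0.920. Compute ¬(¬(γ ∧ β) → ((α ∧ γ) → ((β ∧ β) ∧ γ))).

0.318

γ ∧ β = min(0.920, 0.043) = 0.043
¬(γ ∧ β) = 1 − 0.043 = 0.957
α ∧ γ = min(0.404, 0.920) = 0.404
β ∧ β = min(0.043, 0.043) = 0.043
(β ∧ β) ∧ γ = min(0.043, 0.920) = 0.043
(α ∧ γ) → ((β ∧ β) ∧ γ) = min(1, 1 − 0.404 + 0.043) = min(1, 0.639) = 0.639
¬(γ ∧ β) → ((α ∧ γ) → ((β ∧ β) ∧ γ)) = min(1, 1 − 0.957 + 0.639) = min(1, 0.682) = 0.682
¬(¬(γ ∧ β) → ((α ∧ γ) → ((β ∧ β) ∧ γ))) = 1 − 0.682 = 0.318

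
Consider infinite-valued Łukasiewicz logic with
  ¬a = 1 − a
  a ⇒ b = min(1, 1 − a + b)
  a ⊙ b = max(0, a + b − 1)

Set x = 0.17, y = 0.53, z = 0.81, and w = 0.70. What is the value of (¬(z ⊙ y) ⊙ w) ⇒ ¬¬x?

0.81

z ⊙ y = max(0, 0.81 + 0.53 − 1) = max(0, 0.34) = 0.34
¬(z ⊙ y) = 1 − 0.34 = 0.66
¬(z ⊙ y) ⊙ w = max(0, 0.66 + 0.70 − 1) = max(0, 0.36) = 0.36
¬x = 1 − 0.17 = 0.83
¬¬x = 1 − 0.83 = 0.17
(¬(z ⊙ y) ⊙ w) ⇒ ¬¬x = min(1, 1 − 0.36 + 0.17) = min(1, 0.81) = 0.81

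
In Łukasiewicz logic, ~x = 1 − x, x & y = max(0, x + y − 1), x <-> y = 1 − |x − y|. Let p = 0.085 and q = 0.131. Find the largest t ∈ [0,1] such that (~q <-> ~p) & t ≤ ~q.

0.915

~q = 1 − 0.131 = 0.869
~p = 1 − 0.085 = 0.915
~q <-> ~p = 1 − |0.869 − 0.915| = 1 − 0.046 = 0.954
So the left factor is ~q <-> ~p = 0.954.
So the right-hand bound is ~q = 0.869.
The residuum of the Łukasiewicz t-norm gives the supremum: min(1, 1 − 0.954 + 0.869).
1 − 0.954 + 0.869 = 0.915, so t = min(1, 0.915) = 0.915.
Check: 0.954 & 0.915 = max(0, 0.869) = 0.869 ≤ 0.869.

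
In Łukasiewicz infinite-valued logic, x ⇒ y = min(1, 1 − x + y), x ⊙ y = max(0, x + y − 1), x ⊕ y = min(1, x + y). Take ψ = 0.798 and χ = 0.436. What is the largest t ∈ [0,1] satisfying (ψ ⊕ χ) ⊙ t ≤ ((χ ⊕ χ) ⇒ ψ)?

ψ ⊕ χ = min(1, 0.798 + 0.436) = min(1, 1.234) = 1.000
So the left factor is ψ ⊕ χ = 1.000.
χ ⊕ χ = min(1, 0.436 + 0.436) = min(1, 0.872) = 0.872
(χ ⊕ χ) ⇒ ψ = min(1, 1 − 0.872 + 0.798) = min(1, 0.926) = 0.926
So the right-hand bound is (χ ⊕ χ) ⇒ ψ = 0.926.
The residuum of the Łukasiewicz t-norm gives the supremum: min(1, 1 − 1.000 + 0.926).
1 − 1.000 + 0.926 = 0.926, so t = min(1, 0.926) = 0.926.
Check: 1.000 ⊙ 0.926 = max(0, 0.926) = 0.926 ≤ 0.926.

0.926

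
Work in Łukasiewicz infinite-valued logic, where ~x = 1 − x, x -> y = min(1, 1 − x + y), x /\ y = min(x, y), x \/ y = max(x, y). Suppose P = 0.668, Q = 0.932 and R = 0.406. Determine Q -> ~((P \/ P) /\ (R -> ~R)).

P \/ P = max(0.668, 0.668) = 0.668
~R = 1 − 0.406 = 0.594
R -> ~R = min(1, 1 − 0.406 + 0.594) = min(1, 1.188) = 1.000
(P \/ P) /\ (R -> ~R) = min(0.668, 1.000) = 0.668
~((P \/ P) /\ (R -> ~R)) = 1 − 0.668 = 0.332
Q -> ~((P \/ P) /\ (R -> ~R)) = min(1, 1 − 0.932 + 0.332) = min(1, 0.400) = 0.400

0.400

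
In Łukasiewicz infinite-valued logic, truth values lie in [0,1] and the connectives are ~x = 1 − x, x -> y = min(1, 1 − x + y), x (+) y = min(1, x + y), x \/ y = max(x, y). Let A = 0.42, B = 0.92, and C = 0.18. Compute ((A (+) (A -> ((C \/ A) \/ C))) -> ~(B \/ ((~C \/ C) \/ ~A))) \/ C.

0.18

C \/ A = max(0.18, 0.42) = 0.42
(C \/ A) \/ C = max(0.42, 0.18) = 0.42
A -> ((C \/ A) \/ C) = min(1, 1 − 0.42 + 0.42) = min(1, 1.00) = 1.00
A (+) (A -> ((C \/ A) \/ C)) = min(1, 0.42 + 1.00) = min(1, 1.42) = 1.00
~C = 1 − 0.18 = 0.82
~C \/ C = max(0.82, 0.18) = 0.82
~A = 1 − 0.42 = 0.58
(~C \/ C) \/ ~A = max(0.82, 0.58) = 0.82
B \/ ((~C \/ C) \/ ~A) = max(0.92, 0.82) = 0.92
~(B \/ ((~C \/ C) \/ ~A)) = 1 − 0.92 = 0.08
(A (+) (A -> ((C \/ A) \/ C))) -> ~(B \/ ((~C \/ C) \/ ~A)) = min(1, 1 − 1.00 + 0.08) = min(1, 0.08) = 0.08
((A (+) (A -> ((C \/ A) \/ C))) -> ~(B \/ ((~C \/ C) \/ ~A))) \/ C = max(0.08, 0.18) = 0.18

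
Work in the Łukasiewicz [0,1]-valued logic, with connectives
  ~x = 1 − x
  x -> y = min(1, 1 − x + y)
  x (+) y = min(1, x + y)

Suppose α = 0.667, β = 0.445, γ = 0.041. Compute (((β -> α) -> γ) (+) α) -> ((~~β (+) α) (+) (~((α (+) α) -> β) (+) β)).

1.000

β -> α = min(1, 1 − 0.445 + 0.667) = min(1, 1.222) = 1.000
(β -> α) -> γ = min(1, 1 − 1.000 + 0.041) = min(1, 0.041) = 0.041
((β -> α) -> γ) (+) α = min(1, 0.041 + 0.667) = min(1, 0.708) = 0.708
~β = 1 − 0.445 = 0.555
~~β = 1 − 0.555 = 0.445
~~β (+) α = min(1, 0.445 + 0.667) = min(1, 1.112) = 1.000
α (+) α = min(1, 0.667 + 0.667) = min(1, 1.334) = 1.000
(α (+) α) -> β = min(1, 1 − 1.000 + 0.445) = min(1, 0.445) = 0.445
~((α (+) α) -> β) = 1 − 0.445 = 0.555
~((α (+) α) -> β) (+) β = min(1, 0.555 + 0.445) = min(1, 1.000) = 1.000
(~~β (+) α) (+) (~((α (+) α) -> β) (+) β) = min(1, 1.000 + 1.000) = min(1, 2.000) = 1.000
(((β -> α) -> γ) (+) α) -> ((~~β (+) α) (+) (~((α (+) α) -> β) (+) β)) = min(1, 1 − 0.708 + 1.000) = min(1, 1.292) = 1.000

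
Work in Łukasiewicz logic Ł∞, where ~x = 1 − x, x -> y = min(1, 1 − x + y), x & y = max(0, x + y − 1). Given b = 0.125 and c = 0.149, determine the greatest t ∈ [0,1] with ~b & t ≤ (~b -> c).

0.399

~b = 1 − 0.125 = 0.875
So the left factor is ~b = 0.875.
~b -> c = min(1, 1 − 0.875 + 0.149) = min(1, 0.274) = 0.274
So the right-hand bound is ~b -> c = 0.274.
The residuum of the Łukasiewicz t-norm gives the supremum: min(1, 1 − 0.875 + 0.274).
1 − 0.875 + 0.274 = 0.399, so t = min(1, 0.399) = 0.399.
Check: 0.875 & 0.399 = max(0, 0.274) = 0.274 ≤ 0.274.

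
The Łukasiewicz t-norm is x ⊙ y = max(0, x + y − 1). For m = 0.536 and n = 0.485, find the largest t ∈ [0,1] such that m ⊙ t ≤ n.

The residuum of the Łukasiewicz t-norm gives the supremum: min(1, 1 − 0.536 + 0.485).
1 − 0.536 + 0.485 = 0.949, so t = min(1, 0.949) = 0.949.
Check: 0.536 ⊙ 0.949 = max(0, 0.485) = 0.485 ≤ 0.485.

0.949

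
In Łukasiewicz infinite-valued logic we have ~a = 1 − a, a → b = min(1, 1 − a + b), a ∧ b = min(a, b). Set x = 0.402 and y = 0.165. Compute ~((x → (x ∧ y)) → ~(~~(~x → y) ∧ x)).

0.165

x ∧ y = min(0.402, 0.165) = 0.165
x → (x ∧ y) = min(1, 1 − 0.402 + 0.165) = min(1, 0.763) = 0.763
~x = 1 − 0.402 = 0.598
~x → y = min(1, 1 − 0.598 + 0.165) = min(1, 0.567) = 0.567
~(~x → y) = 1 − 0.567 = 0.433
~~(~x → y) = 1 − 0.433 = 0.567
~~(~x → y) ∧ x = min(0.567, 0.402) = 0.402
~(~~(~x → y) ∧ x) = 1 − 0.402 = 0.598
(x → (x ∧ y)) → ~(~~(~x → y) ∧ x) = min(1, 1 − 0.763 + 0.598) = min(1, 0.835) = 0.835
~((x → (x ∧ y)) → ~(~~(~x → y) ∧ x)) = 1 − 0.835 = 0.165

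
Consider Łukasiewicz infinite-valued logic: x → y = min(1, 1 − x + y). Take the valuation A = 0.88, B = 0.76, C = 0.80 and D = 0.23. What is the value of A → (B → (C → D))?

C → D = min(1, 1 − 0.80 + 0.23) = min(1, 0.43) = 0.43
B → (C → D) = min(1, 1 − 0.76 + 0.43) = min(1, 0.67) = 0.67
A → (B → (C → D)) = min(1, 1 − 0.88 + 0.67) = min(1, 0.79) = 0.79

0.79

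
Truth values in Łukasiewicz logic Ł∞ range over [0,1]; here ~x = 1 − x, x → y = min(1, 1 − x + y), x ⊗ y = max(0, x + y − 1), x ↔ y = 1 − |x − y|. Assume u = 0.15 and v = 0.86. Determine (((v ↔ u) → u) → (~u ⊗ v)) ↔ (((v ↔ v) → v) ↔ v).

v ↔ u = 1 − |0.86 − 0.15| = 1 − 0.71 = 0.29
(v ↔ u) → u = min(1, 1 − 0.29 + 0.15) = min(1, 0.86) = 0.86
~u = 1 − 0.15 = 0.85
~u ⊗ v = max(0, 0.85 + 0.86 − 1) = max(0, 0.71) = 0.71
((v ↔ u) → u) → (~u ⊗ v) = min(1, 1 − 0.86 + 0.71) = min(1, 0.85) = 0.85
v ↔ v = 1 − |0.86 − 0.86| = 1 − 0.00 = 1.00
(v ↔ v) → v = min(1, 1 − 1.00 + 0.86) = min(1, 0.86) = 0.86
((v ↔ v) → v) ↔ v = 1 − |0.86 − 0.86| = 1 − 0.00 = 1.00
(((v ↔ u) → u) → (~u ⊗ v)) ↔ (((v ↔ v) → v) ↔ v) = 1 − |0.85 − 1.00| = 1 − 0.15 = 0.85

0.85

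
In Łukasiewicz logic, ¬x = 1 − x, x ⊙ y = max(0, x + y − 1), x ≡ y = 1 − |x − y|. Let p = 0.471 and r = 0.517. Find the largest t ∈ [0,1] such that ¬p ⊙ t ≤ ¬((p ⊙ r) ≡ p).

¬p = 1 − 0.471 = 0.529
So the left factor is ¬p = 0.529.
p ⊙ r = max(0, 0.471 + 0.517 − 1) = max(0, -0.012) = 0.000
(p ⊙ r) ≡ p = 1 − |0.000 − 0.471| = 1 − 0.471 = 0.529
¬((p ⊙ r) ≡ p) = 1 − 0.529 = 0.471
So the right-hand bound is ¬((p ⊙ r) ≡ p) = 0.471.
The residuum of the Łukasiewicz t-norm gives the supremum: min(1, 1 − 0.529 + 0.471).
1 − 0.529 + 0.471 = 0.942, so t = min(1, 0.942) = 0.942.
Check: 0.529 ⊙ 0.942 = max(0, 0.471) = 0.471 ≤ 0.471.

0.942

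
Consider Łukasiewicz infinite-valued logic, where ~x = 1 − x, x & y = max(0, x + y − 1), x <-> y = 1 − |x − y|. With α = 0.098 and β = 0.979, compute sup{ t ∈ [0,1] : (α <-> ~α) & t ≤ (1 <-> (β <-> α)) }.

~α = 1 − 0.098 = 0.902
α <-> ~α = 1 − |0.098 − 0.902| = 1 − 0.804 = 0.196
So the left factor is α <-> ~α = 0.196.
β <-> α = 1 − |0.979 − 0.098| = 1 − 0.881 = 0.119
1 <-> (β <-> α) = 1 − |1.000 − 0.119| = 1 − 0.881 = 0.119
So the right-hand bound is 1 <-> (β <-> α) = 0.119.
The residuum of the Łukasiewicz t-norm gives the supremum: min(1, 1 − 0.196 + 0.119).
1 − 0.196 + 0.119 = 0.923, so t = min(1, 0.923) = 0.923.
Check: 0.196 & 0.923 = max(0, 0.119) = 0.119 ≤ 0.119.

0.923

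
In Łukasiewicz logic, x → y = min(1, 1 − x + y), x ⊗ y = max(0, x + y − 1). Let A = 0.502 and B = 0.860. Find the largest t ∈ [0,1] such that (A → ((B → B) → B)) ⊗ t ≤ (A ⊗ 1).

B → B = min(1, 1 − 0.860 + 0.860) = min(1, 1.000) = 1.000
(B → B) → B = min(1, 1 − 1.000 + 0.860) = min(1, 0.860) = 0.860
A → ((B → B) → B) = min(1, 1 − 0.502 + 0.860) = min(1, 1.358) = 1.000
So the left factor is A → ((B → B) → B) = 1.000.
A ⊗ 1 = max(0, 0.502 + 1.000 − 1) = max(0, 0.502) = 0.502
So the right-hand bound is A ⊗ 1 = 0.502.
The residuum of the Łukasiewicz t-norm gives the supremum: min(1, 1 − 1.000 + 0.502).
1 − 1.000 + 0.502 = 0.502, so t = min(1, 0.502) = 0.502.
Check: 1.000 ⊗ 0.502 = max(0, 0.502) = 0.502 ≤ 0.502.

0.502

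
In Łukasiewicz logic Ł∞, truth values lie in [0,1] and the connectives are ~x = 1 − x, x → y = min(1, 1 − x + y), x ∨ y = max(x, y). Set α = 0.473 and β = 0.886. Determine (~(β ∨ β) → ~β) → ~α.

0.527

β ∨ β = max(0.886, 0.886) = 0.886
~(β ∨ β) = 1 − 0.886 = 0.114
~β = 1 − 0.886 = 0.114
~(β ∨ β) → ~β = min(1, 1 − 0.114 + 0.114) = min(1, 1.000) = 1.000
~α = 1 − 0.473 = 0.527
(~(β ∨ β) → ~β) → ~α = min(1, 1 − 1.000 + 0.527) = min(1, 0.527) = 0.527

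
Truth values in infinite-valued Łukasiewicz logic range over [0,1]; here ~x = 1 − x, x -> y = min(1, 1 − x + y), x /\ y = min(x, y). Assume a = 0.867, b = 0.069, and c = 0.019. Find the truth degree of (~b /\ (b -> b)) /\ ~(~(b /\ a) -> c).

0.912

~b = 1 − 0.069 = 0.931
b -> b = min(1, 1 − 0.069 + 0.069) = min(1, 1.000) = 1.000
~b /\ (b -> b) = min(0.931, 1.000) = 0.931
b /\ a = min(0.069, 0.867) = 0.069
~(b /\ a) = 1 − 0.069 = 0.931
~(b /\ a) -> c = min(1, 1 − 0.931 + 0.019) = min(1, 0.088) = 0.088
~(~(b /\ a) -> c) = 1 − 0.088 = 0.912
(~b /\ (b -> b)) /\ ~(~(b /\ a) -> c) = min(0.931, 0.912) = 0.912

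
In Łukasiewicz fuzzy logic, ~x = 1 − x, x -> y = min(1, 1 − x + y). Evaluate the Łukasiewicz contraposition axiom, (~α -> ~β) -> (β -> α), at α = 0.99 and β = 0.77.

~α = 1 − 0.99 = 0.01
~β = 1 − 0.77 = 0.23
~α -> ~β = min(1, 1 − 0.01 + 0.23) = min(1, 1.22) = 1.00
β -> α = min(1, 1 − 0.77 + 0.99) = min(1, 1.22) = 1.00
(~α -> ~β) -> (β -> α) = min(1, 1 − 1.00 + 1.00) = min(1, 1.00) = 1.00
(As expected: an axiom of Ł∞, always 1.)

1.00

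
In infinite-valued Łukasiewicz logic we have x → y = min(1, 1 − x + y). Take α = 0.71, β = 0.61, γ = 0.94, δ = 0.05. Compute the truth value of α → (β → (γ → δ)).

γ → δ = min(1, 1 − 0.94 + 0.05) = min(1, 0.11) = 0.11
β → (γ → δ) = min(1, 1 − 0.61 + 0.11) = min(1, 0.50) = 0.50
α → (β → (γ → δ)) = min(1, 1 − 0.71 + 0.50) = min(1, 0.79) = 0.79

0.79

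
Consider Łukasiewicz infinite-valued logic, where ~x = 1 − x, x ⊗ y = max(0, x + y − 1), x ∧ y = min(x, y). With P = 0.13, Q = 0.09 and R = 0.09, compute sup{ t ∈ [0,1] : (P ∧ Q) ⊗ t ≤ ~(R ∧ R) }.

P ∧ Q = min(0.13, 0.09) = 0.09
So the left factor is P ∧ Q = 0.09.
R ∧ R = min(0.09, 0.09) = 0.09
~(R ∧ R) = 1 − 0.09 = 0.91
So the right-hand bound is ~(R ∧ R) = 0.91.
The residuum of the Łukasiewicz t-norm gives the supremum: min(1, 1 − 0.09 + 0.91).
1 − 0.09 + 0.91 = 1.82, so t = min(1, 1.82) = 1.00.
Check: 0.09 ⊗ 1.00 = max(0, 0.09) = 0.09 ≤ 0.91.

1.00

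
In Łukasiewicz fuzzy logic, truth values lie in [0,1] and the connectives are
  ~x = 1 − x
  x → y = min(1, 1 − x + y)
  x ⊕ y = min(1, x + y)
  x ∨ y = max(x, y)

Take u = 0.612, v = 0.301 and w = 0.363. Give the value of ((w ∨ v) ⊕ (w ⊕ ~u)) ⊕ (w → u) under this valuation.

1.000

w ∨ v = max(0.363, 0.301) = 0.363
~u = 1 − 0.612 = 0.388
w ⊕ ~u = min(1, 0.363 + 0.388) = min(1, 0.751) = 0.751
(w ∨ v) ⊕ (w ⊕ ~u) = min(1, 0.363 + 0.751) = min(1, 1.114) = 1.000
w → u = min(1, 1 − 0.363 + 0.612) = min(1, 1.249) = 1.000
((w ∨ v) ⊕ (w ⊕ ~u)) ⊕ (w → u) = min(1, 1.000 + 1.000) = min(1, 2.000) = 1.000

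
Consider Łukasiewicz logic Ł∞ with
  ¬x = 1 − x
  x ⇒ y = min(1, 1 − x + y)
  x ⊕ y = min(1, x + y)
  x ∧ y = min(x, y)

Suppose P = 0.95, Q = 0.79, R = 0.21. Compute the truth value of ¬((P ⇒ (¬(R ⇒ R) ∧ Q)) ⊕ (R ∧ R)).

0.74

R ⇒ R = min(1, 1 − 0.21 + 0.21) = min(1, 1.00) = 1.00
¬(R ⇒ R) = 1 − 1.00 = 0.00
¬(R ⇒ R) ∧ Q = min(0.00, 0.79) = 0.00
P ⇒ (¬(R ⇒ R) ∧ Q) = min(1, 1 − 0.95 + 0.00) = min(1, 0.05) = 0.05
R ∧ R = min(0.21, 0.21) = 0.21
(P ⇒ (¬(R ⇒ R) ∧ Q)) ⊕ (R ∧ R) = min(1, 0.05 + 0.21) = min(1, 0.26) = 0.26
¬((P ⇒ (¬(R ⇒ R) ∧ Q)) ⊕ (R ∧ R)) = 1 − 0.26 = 0.74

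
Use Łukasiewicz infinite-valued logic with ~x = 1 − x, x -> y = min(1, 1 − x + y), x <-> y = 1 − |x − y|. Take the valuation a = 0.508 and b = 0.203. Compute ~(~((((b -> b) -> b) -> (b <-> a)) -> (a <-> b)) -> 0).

b -> b = min(1, 1 − 0.203 + 0.203) = min(1, 1.000) = 1.000
(b -> b) -> b = min(1, 1 − 1.000 + 0.203) = min(1, 0.203) = 0.203
b <-> a = 1 − |0.203 − 0.508| = 1 − 0.305 = 0.695
((b -> b) -> b) -> (b <-> a) = min(1, 1 − 0.203 + 0.695) = min(1, 1.492) = 1.000
a <-> b = 1 − |0.508 − 0.203| = 1 − 0.305 = 0.695
(((b -> b) -> b) -> (b <-> a)) -> (a <-> b) = min(1, 1 − 1.000 + 0.695) = min(1, 0.695) = 0.695
~((((b -> b) -> b) -> (b <-> a)) -> (a <-> b)) = 1 − 0.695 = 0.305
~((((b -> b) -> b) -> (b <-> a)) -> (a <-> b)) -> 0 = min(1, 1 − 0.305 + 0.000) = min(1, 0.695) = 0.695
~(~((((b -> b) -> b) -> (b <-> a)) -> (a <-> b)) -> 0) = 1 − 0.695 = 0.305

0.305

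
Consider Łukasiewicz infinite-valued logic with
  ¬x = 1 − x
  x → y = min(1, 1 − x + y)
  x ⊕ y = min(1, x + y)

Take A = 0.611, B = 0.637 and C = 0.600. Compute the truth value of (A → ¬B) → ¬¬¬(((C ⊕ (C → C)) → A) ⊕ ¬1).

¬B = 1 − 0.637 = 0.363
A → ¬B = min(1, 1 − 0.611 + 0.363) = min(1, 0.752) = 0.752
C → C = min(1, 1 − 0.600 + 0.600) = min(1, 1.000) = 1.000
C ⊕ (C → C) = min(1, 0.600 + 1.000) = min(1, 1.600) = 1.000
(C ⊕ (C → C)) → A = min(1, 1 − 1.000 + 0.611) = min(1, 0.611) = 0.611
¬1 = 1 − 1.000 = 0.000
((C ⊕ (C → C)) → A) ⊕ ¬1 = min(1, 0.611 + 0.000) = min(1, 0.611) = 0.611
¬(((C ⊕ (C → C)) → A) ⊕ ¬1) = 1 − 0.611 = 0.389
¬¬(((C ⊕ (C → C)) → A) ⊕ ¬1) = 1 − 0.389 = 0.611
¬¬¬(((C ⊕ (C → C)) → A) ⊕ ¬1) = 1 − 0.611 = 0.389
(A → ¬B) → ¬¬¬(((C ⊕ (C → C)) → A) ⊕ ¬1) = min(1, 1 − 0.752 + 0.389) = min(1, 0.637) = 0.637

0.637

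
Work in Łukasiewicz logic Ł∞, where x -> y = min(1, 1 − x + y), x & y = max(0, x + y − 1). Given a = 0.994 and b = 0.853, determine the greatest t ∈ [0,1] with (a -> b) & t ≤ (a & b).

0.988

a -> b = min(1, 1 − 0.994 + 0.853) = min(1, 0.859) = 0.859
So the left factor is a -> b = 0.859.
a & b = max(0, 0.994 + 0.853 − 1) = max(0, 0.847) = 0.847
So the right-hand bound is a & b = 0.847.
The residuum of the Łukasiewicz t-norm gives the supremum: min(1, 1 − 0.859 + 0.847).
1 − 0.859 + 0.847 = 0.988, so t = min(1, 0.988) = 0.988.
Check: 0.859 & 0.988 = max(0, 0.847) = 0.847 ≤ 0.847.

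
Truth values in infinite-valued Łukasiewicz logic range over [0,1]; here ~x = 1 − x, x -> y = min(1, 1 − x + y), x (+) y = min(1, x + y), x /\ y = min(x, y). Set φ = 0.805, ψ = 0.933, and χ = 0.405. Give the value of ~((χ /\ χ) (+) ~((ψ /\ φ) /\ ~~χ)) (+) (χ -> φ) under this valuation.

1.000

χ /\ χ = min(0.405, 0.405) = 0.405
ψ /\ φ = min(0.933, 0.805) = 0.805
~χ = 1 − 0.405 = 0.595
~~χ = 1 − 0.595 = 0.405
(ψ /\ φ) /\ ~~χ = min(0.805, 0.405) = 0.405
~((ψ /\ φ) /\ ~~χ) = 1 − 0.405 = 0.595
(χ /\ χ) (+) ~((ψ /\ φ) /\ ~~χ) = min(1, 0.405 + 0.595) = min(1, 1.000) = 1.000
~((χ /\ χ) (+) ~((ψ /\ φ) /\ ~~χ)) = 1 − 1.000 = 0.000
χ -> φ = min(1, 1 − 0.405 + 0.805) = min(1, 1.400) = 1.000
~((χ /\ χ) (+) ~((ψ /\ φ) /\ ~~χ)) (+) (χ -> φ) = min(1, 0.000 + 1.000) = min(1, 1.000) = 1.000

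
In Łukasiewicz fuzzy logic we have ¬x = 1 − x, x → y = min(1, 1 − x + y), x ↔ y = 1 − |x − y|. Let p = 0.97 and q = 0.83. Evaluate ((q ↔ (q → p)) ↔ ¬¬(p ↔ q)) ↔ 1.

q → p = min(1, 1 − 0.83 + 0.97) = min(1, 1.14) = 1.00
q ↔ (q → p) = 1 − |0.83 − 1.00| = 1 − 0.17 = 0.83
p ↔ q = 1 − |0.97 − 0.83| = 1 − 0.14 = 0.86
¬(p ↔ q) = 1 − 0.86 = 0.14
¬¬(p ↔ q) = 1 − 0.14 = 0.86
(q ↔ (q → p)) ↔ ¬¬(p ↔ q) = 1 − |0.83 − 0.86| = 1 − 0.03 = 0.97
((q ↔ (q → p)) ↔ ¬¬(p ↔ q)) ↔ 1 = 1 − |0.97 − 1.00| = 1 − 0.03 = 0.97

0.97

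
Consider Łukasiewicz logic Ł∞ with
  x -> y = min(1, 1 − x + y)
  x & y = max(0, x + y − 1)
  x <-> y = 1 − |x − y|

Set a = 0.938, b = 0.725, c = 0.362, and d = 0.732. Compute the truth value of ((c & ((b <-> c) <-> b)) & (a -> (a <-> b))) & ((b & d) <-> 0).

0.000

b <-> c = 1 − |0.725 − 0.362| = 1 − 0.363 = 0.637
(b <-> c) <-> b = 1 − |0.637 − 0.725| = 1 − 0.088 = 0.912
c & ((b <-> c) <-> b) = max(0, 0.362 + 0.912 − 1) = max(0, 0.274) = 0.274
a <-> b = 1 − |0.938 − 0.725| = 1 − 0.213 = 0.787
a -> (a <-> b) = min(1, 1 − 0.938 + 0.787) = min(1, 0.849) = 0.849
(c & ((b <-> c) <-> b)) & (a -> (a <-> b)) = max(0, 0.274 + 0.849 − 1) = max(0, 0.123) = 0.123
b & d = max(0, 0.725 + 0.732 − 1) = max(0, 0.457) = 0.457
(b & d) <-> 0 = 1 − |0.457 − 0.000| = 1 − 0.457 = 0.543
((c & ((b <-> c) <-> b)) & (a -> (a <-> b))) & ((b & d) <-> 0) = max(0, 0.123 + 0.543 − 1) = max(0, -0.334) = 0.000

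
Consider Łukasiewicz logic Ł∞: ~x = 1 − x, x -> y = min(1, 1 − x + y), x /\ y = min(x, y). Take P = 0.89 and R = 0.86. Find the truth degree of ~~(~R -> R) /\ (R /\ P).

~R = 1 − 0.86 = 0.14
~R -> R = min(1, 1 − 0.14 + 0.86) = min(1, 1.72) = 1.00
~(~R -> R) = 1 − 1.00 = 0.00
~~(~R -> R) = 1 − 0.00 = 1.00
R /\ P = min(0.86, 0.89) = 0.86
~~(~R -> R) /\ (R /\ P) = min(1.00, 0.86) = 0.86

0.86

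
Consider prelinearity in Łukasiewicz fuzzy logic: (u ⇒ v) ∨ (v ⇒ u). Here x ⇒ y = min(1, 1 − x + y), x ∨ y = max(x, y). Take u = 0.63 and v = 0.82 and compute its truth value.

1.00

u ⇒ v = min(1, 1 − 0.63 + 0.82) = min(1, 1.19) = 1.00
v ⇒ u = min(1, 1 − 0.82 + 0.63) = min(1, 0.81) = 0.81
(u ⇒ v) ∨ (v ⇒ u) = max(1.00, 0.81) = 1.00
(As expected: a Ł∞-tautology — holds in every MV-chain.)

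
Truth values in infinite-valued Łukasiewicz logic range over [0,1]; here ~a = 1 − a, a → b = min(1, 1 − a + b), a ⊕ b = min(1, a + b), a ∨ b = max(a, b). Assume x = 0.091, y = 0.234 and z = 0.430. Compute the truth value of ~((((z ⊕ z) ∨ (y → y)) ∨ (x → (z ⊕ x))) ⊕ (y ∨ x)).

z ⊕ z = min(1, 0.430 + 0.430) = min(1, 0.860) = 0.860
y → y = min(1, 1 − 0.234 + 0.234) = min(1, 1.000) = 1.000
(z ⊕ z) ∨ (y → y) = max(0.860, 1.000) = 1.000
z ⊕ x = min(1, 0.430 + 0.091) = min(1, 0.521) = 0.521
x → (z ⊕ x) = min(1, 1 − 0.091 + 0.521) = min(1, 1.430) = 1.000
((z ⊕ z) ∨ (y → y)) ∨ (x → (z ⊕ x)) = max(1.000, 1.000) = 1.000
y ∨ x = max(0.234, 0.091) = 0.234
(((z ⊕ z) ∨ (y → y)) ∨ (x → (z ⊕ x))) ⊕ (y ∨ x) = min(1, 1.000 + 0.234) = min(1, 1.234) = 1.000
~((((z ⊕ z) ∨ (y → y)) ∨ (x → (z ⊕ x))) ⊕ (y ∨ x)) = 1 − 1.000 = 0.000

0.000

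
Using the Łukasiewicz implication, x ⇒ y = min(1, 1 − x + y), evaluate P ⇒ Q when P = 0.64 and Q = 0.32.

0.68

P ⇒ Q = min(1, 1 − 0.64 + 0.32) = min(1, 0.68) = 0.68
For comparison, the Gödel implication (1 if x ≤ y else y) would give 0.32.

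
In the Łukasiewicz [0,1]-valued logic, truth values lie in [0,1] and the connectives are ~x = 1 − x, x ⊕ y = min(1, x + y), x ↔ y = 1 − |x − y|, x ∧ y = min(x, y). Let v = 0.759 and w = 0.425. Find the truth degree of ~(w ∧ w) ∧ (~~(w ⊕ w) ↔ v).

w ∧ w = min(0.425, 0.425) = 0.425
~(w ∧ w) = 1 − 0.425 = 0.575
w ⊕ w = min(1, 0.425 + 0.425) = min(1, 0.850) = 0.850
~(w ⊕ w) = 1 − 0.850 = 0.150
~~(w ⊕ w) = 1 − 0.150 = 0.850
~~(w ⊕ w) ↔ v = 1 − |0.850 − 0.759| = 1 − 0.091 = 0.909
~(w ∧ w) ∧ (~~(w ⊕ w) ↔ v) = min(0.575, 0.909) = 0.575

0.575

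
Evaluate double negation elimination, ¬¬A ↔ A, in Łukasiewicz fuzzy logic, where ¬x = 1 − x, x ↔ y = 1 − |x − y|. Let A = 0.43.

¬A = 1 − 0.43 = 0.57
¬¬A = 1 − 0.57 = 0.43
¬¬A ↔ A = 1 − |0.43 − 0.43| = 1 − 0.00 = 1.00
(As expected: always 1 in Ł∞ since negation is involutive.)

1.00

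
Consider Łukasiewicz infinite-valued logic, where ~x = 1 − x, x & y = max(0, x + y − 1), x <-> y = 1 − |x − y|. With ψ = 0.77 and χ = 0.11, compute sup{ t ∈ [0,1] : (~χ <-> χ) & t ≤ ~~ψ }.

1.00

~χ = 1 − 0.11 = 0.89
~χ <-> χ = 1 − |0.89 − 0.11| = 1 − 0.78 = 0.22
So the left factor is ~χ <-> χ = 0.22.
~ψ = 1 − 0.77 = 0.23
~~ψ = 1 − 0.23 = 0.77
So the right-hand bound is ~~ψ = 0.77.
The residuum of the Łukasiewicz t-norm gives the supremum: min(1, 1 − 0.22 + 0.77).
1 − 0.22 + 0.77 = 1.55, so t = min(1, 1.55) = 1.00.
Check: 0.22 & 1.00 = max(0, 0.22) = 0.22 ≤ 0.77.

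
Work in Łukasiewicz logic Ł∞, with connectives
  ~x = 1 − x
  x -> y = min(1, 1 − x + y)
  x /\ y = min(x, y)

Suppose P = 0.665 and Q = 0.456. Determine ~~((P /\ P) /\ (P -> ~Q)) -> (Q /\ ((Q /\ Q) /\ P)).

0.791

P /\ P = min(0.665, 0.665) = 0.665
~Q = 1 − 0.456 = 0.544
P -> ~Q = min(1, 1 − 0.665 + 0.544) = min(1, 0.879) = 0.879
(P /\ P) /\ (P -> ~Q) = min(0.665, 0.879) = 0.665
~((P /\ P) /\ (P -> ~Q)) = 1 − 0.665 = 0.335
~~((P /\ P) /\ (P -> ~Q)) = 1 − 0.335 = 0.665
Q /\ Q = min(0.456, 0.456) = 0.456
(Q /\ Q) /\ P = min(0.456, 0.665) = 0.456
Q /\ ((Q /\ Q) /\ P) = min(0.456, 0.456) = 0.456
~~((P /\ P) /\ (P -> ~Q)) -> (Q /\ ((Q /\ Q) /\ P)) = min(1, 1 − 0.665 + 0.456) = min(1, 0.791) = 0.791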